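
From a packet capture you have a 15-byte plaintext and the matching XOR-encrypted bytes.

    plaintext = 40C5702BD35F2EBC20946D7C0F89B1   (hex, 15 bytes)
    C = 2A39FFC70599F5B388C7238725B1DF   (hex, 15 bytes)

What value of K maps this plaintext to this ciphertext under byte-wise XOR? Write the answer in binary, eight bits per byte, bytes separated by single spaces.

Since C = plaintext ⊕ K, XORing both sides with plaintext gives K = plaintext ⊕ C.
byte 0:  64 ^  42 = 106
byte 1: 197 ^  57 = 252
byte 2: 112 ^ 255 = 143
byte 3:  43 ^ 199 = 236
byte 4: 211 ^   5 = 214
byte 5:  95 ^ 153 = 198
byte 6:  46 ^ 245 = 219
byte 7: 188 ^ 179 =  15
byte 8:  32 ^ 136 = 168
byte 9: 148 ^ 199 =  83
byte 10: 109 ^  35 =  78
byte 11: 124 ^ 135 = 251
byte 12:  15 ^  37 =  42
byte 13: 137 ^ 177 =  56
byte 14: 177 ^ 223 = 110

01101010 11111100 10001111 11101100 11010110 11000110 11011011 00001111 10101000 01010011 01001110 11111011 00101010 00111000 01101110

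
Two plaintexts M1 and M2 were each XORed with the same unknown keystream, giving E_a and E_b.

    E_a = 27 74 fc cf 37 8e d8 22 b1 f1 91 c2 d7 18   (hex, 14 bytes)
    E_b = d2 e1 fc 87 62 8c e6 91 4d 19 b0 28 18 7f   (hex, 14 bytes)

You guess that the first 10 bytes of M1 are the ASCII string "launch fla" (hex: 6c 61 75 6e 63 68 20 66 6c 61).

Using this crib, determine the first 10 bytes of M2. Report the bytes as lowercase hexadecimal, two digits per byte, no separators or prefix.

99f47526366a1ed59089

First, E_a ⊕ E_b = (M1 ⊕ K) ⊕ (M2 ⊕ K) = M1 ⊕ M2, so the key drops out. Then M2 = (M1 ⊕ M2) ⊕ M1 over the first 10 bytes.
byte 0: (27 ^ d2) ^ 6c = f5 ^ 6c = 99
byte 1: (74 ^ e1) ^ 61 = 95 ^ 61 = f4
byte 2: (fc ^ fc) ^ 75 = 00 ^ 75 = 75
byte 3: (cf ^ 87) ^ 6e = 48 ^ 6e = 26
byte 4: (37 ^ 62) ^ 63 = 55 ^ 63 = 36
byte 5: (8e ^ 8c) ^ 68 = 02 ^ 68 = 6a
byte 6: (d8 ^ e6) ^ 20 = 3e ^ 20 = 1e
byte 7: (22 ^ 91) ^ 66 = b3 ^ 66 = d5
byte 8: (b1 ^ 4d) ^ 6c = fc ^ 6c = 90
byte 9: (f1 ^ 19) ^ 61 = e8 ^ 61 = 89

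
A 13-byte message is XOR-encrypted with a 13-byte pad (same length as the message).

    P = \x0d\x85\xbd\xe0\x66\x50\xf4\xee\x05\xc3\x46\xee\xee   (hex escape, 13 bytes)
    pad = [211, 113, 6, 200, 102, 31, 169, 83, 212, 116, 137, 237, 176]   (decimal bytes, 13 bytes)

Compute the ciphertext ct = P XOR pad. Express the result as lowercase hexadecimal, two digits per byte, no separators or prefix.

00001101 xor 11010011 = 11011110
10000101 xor 01110001 = 11110100
10111101 xor 00000110 = 10111011
11100000 xor 11001000 = 00101000
01100110 xor 01100110 = 00000000
01010000 xor 00011111 = 01001111
11110100 xor 10101001 = 01011101
11101110 xor 01010011 = 10111101
00000101 xor 11010100 = 11010001
11000011 xor 01110100 = 10110111
01000110 xor 10001001 = 11001111
11101110 xor 11101101 = 00000011
11101110 xor 10110000 = 01011110

def4bb28004f5dbdd1b7cf035e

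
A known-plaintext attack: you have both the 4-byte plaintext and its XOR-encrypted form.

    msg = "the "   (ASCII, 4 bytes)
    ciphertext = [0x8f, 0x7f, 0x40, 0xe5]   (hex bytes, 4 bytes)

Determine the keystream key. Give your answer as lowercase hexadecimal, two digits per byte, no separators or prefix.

fb1725c5

Since ciphertext = msg ⊕ key, XORing both sides with msg gives key = msg ⊕ ciphertext.
01110100 xor 10001111 = 11111011
01101000 xor 01111111 = 00010111
01100101 xor 01000000 = 00100101
00100000 xor 11100101 = 11000101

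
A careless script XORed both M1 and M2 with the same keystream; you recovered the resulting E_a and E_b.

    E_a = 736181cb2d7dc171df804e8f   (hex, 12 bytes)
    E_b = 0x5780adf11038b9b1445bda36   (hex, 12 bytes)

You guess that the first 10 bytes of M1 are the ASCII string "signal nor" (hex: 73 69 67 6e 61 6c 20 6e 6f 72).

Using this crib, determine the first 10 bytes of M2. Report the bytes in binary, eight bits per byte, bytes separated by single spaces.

01010111 10001000 01001011 01010100 01011100 00101001 01011000 10101110 11110100 10101001

First, E_a ⊕ E_b = (M1 ⊕ K) ⊕ (M2 ⊕ K) = M1 ⊕ M2, so the key drops out. Then M2 = (M1 ⊕ M2) ⊕ M1 over the first 10 bytes.
byte 0: (73 xor 57) xor 73 = 24 xor 73 = 57
byte 1: (61 xor 80) xor 69 = e1 xor 69 = 88
byte 2: (81 xor ad) xor 67 = 2c xor 67 = 4b
byte 3: (cb xor f1) xor 6e = 3a xor 6e = 54
byte 4: (2d xor 10) xor 61 = 3d xor 61 = 5c
byte 5: (7d xor 38) xor 6c = 45 xor 6c = 29
byte 6: (c1 xor b9) xor 20 = 78 xor 20 = 58
byte 7: (71 xor b1) xor 6e = c0 xor 6e = ae
byte 8: (df xor 44) xor 6f = 9b xor 6f = f4
byte 9: (80 xor 5b) xor 72 = db xor 72 = a9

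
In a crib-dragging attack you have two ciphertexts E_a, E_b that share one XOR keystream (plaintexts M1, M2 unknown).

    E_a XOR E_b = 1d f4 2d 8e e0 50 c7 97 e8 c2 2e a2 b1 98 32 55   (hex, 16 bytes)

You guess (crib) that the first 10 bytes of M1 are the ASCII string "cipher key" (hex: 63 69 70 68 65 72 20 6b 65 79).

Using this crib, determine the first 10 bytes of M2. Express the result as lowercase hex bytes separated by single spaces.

Since E_a ⊕ E_b = M1 ⊕ M2, XORing with the guessed M1 bytes yields the corresponding M2 bytes: M2 = (E_a ⊕ E_b) ⊕ M1.
byte 0: 1d ⊕ 63 = 7e
byte 1: f4 ⊕ 69 = 9d
byte 2: 2d ⊕ 70 = 5d
byte 3: 8e ⊕ 68 = e6
byte 4: e0 ⊕ 65 = 85
byte 5: 50 ⊕ 72 = 22
byte 6: c7 ⊕ 20 = e7
byte 7: 97 ⊕ 6b = fc
byte 8: e8 ⊕ 65 = 8d
byte 9: c2 ⊕ 79 = bb

7e 9d 5d e6 85 22 e7 fc 8d bb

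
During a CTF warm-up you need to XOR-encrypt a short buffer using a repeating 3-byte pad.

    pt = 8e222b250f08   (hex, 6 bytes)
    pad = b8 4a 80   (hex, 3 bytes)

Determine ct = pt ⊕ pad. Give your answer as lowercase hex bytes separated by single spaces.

36 68 ab 9d 45 88

The 3-byte key repeats, so the effective keystream is b8 4a 80 b8 4a 80.
byte 0: 142 ^ 184 =  54
byte 1:  34 ^  74 = 104
byte 2:  43 ^ 128 = 171
byte 3:  37 ^ 184 = 157
byte 4:  15 ^  74 =  69
byte 5:   8 ^ 128 = 136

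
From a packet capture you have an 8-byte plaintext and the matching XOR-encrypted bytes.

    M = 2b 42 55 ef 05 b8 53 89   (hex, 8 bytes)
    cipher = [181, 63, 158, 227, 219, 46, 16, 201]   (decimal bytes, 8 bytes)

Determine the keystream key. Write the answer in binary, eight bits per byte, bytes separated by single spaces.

Since cipher = M ⊕ key, XORing both sides with M gives key = M ⊕ cipher.
00101011 xor 10110101 = 10011110
01000010 xor 00111111 = 01111101
01010101 xor 10011110 = 11001011
11101111 xor 11100011 = 00001100
00000101 xor 11011011 = 11011110
10111000 xor 00101110 = 10010110
01010011 xor 00010000 = 01000011
10001001 xor 11001001 = 01000000

10011110 01111101 11001011 00001100 11011110 10010110 01000011 01000000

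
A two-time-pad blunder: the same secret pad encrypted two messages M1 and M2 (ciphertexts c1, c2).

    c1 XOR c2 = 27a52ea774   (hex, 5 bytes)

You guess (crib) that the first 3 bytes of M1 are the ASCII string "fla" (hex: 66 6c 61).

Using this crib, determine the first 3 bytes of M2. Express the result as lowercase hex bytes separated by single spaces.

Since c1 ⊕ c2 = M1 ⊕ M2, XORing with the guessed M1 bytes yields the corresponding M2 bytes: M2 = (c1 ⊕ c2) ⊕ M1.
00100111 ^ 01100110 = 01000001
10100101 ^ 01101100 = 11001001
00101110 ^ 01100001 = 01001111

41 c9 4f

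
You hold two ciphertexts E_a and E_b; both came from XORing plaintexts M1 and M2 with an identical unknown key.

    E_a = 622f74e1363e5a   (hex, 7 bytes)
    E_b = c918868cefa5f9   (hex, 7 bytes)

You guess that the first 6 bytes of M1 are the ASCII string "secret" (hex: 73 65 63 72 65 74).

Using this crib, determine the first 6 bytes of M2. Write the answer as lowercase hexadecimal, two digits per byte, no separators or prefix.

First, E_a ⊕ E_b = (M1 ⊕ K) ⊕ (M2 ⊕ K) = M1 ⊕ M2, so the key drops out. Then M2 = (M1 ⊕ M2) ⊕ M1 over the first 6 bytes.
byte 0: (62 XOR c9) XOR 73 = ab XOR 73 = d8
byte 1: (2f XOR 18) XOR 65 = 37 XOR 65 = 52
byte 2: (74 XOR 86) XOR 63 = f2 XOR 63 = 91
byte 3: (e1 XOR 8c) XOR 72 = 6d XOR 72 = 1f
byte 4: (36 XOR ef) XOR 65 = d9 XOR 65 = bc
byte 5: (3e XOR a5) XOR 74 = 9b XOR 74 = ef

d852911fbcef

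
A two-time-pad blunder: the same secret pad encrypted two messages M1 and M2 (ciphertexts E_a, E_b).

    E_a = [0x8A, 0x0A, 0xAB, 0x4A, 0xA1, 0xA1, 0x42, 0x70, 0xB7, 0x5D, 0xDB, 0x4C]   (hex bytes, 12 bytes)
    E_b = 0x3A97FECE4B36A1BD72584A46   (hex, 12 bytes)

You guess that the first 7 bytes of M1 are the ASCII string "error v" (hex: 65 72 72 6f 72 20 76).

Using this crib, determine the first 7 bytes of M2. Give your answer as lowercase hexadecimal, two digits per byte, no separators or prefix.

d5ef27eb98b795

First, E_a ⊕ E_b = (M1 ⊕ K) ⊕ (M2 ⊕ K) = M1 ⊕ M2, so the key drops out. Then M2 = (M1 ⊕ M2) ⊕ M1 over the first 7 bytes.
byte 0: (8a ^ 3a) ^ 65 = b0 ^ 65 = d5
byte 1: (0a ^ 97) ^ 72 = 9d ^ 72 = ef
byte 2: (ab ^ fe) ^ 72 = 55 ^ 72 = 27
byte 3: (4a ^ ce) ^ 6f = 84 ^ 6f = eb
byte 4: (a1 ^ 4b) ^ 72 = ea ^ 72 = 98
byte 5: (a1 ^ 36) ^ 20 = 97 ^ 20 = b7
byte 6: (42 ^ a1) ^ 76 = e3 ^ 76 = 95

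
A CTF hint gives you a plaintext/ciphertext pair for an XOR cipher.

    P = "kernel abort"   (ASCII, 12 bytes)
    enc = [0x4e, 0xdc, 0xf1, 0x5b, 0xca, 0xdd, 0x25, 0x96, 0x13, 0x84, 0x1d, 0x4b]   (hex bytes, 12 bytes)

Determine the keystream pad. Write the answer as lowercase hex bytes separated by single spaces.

Since enc = P ⊕ pad, XORing both sides with P gives pad = P ⊕ enc.
6b ⊕ 4e = 25
65 ⊕ dc = b9
72 ⊕ f1 = 83
6e ⊕ 5b = 35
65 ⊕ ca = af
6c ⊕ dd = b1
20 ⊕ 25 = 05
61 ⊕ 96 = f7
62 ⊕ 13 = 71
6f ⊕ 84 = eb
72 ⊕ 1d = 6f
74 ⊕ 4b = 3f

25 b9 83 35 af b1 05 f7 71 eb 6f 3f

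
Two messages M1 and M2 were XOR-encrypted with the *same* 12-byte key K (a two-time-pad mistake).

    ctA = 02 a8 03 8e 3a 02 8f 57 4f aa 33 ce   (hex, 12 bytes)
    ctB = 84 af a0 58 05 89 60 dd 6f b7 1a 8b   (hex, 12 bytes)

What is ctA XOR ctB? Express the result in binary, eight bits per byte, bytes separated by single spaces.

10000110 00000111 10100011 11010110 00111111 10001011 11101111 10001010 00100000 00011101 00101001 01000101

ctA ⊕ ctB = (M1 ⊕ K) ⊕ (M2 ⊕ K) = M1 ⊕ M2 — the shared key cancels under XOR.
byte 0: 02 XOR 84 = 86
byte 1: a8 XOR af = 07
byte 2: 03 XOR a0 = a3
byte 3: 8e XOR 58 = d6
byte 4: 3a XOR 05 = 3f
byte 5: 02 XOR 89 = 8b
byte 6: 8f XOR 60 = ef
byte 7: 57 XOR dd = 8a
byte 8: 4f XOR 6f = 20
byte 9: aa XOR b7 = 1d
byte 10: 33 XOR 1a = 29
byte 11: ce XOR 8b = 45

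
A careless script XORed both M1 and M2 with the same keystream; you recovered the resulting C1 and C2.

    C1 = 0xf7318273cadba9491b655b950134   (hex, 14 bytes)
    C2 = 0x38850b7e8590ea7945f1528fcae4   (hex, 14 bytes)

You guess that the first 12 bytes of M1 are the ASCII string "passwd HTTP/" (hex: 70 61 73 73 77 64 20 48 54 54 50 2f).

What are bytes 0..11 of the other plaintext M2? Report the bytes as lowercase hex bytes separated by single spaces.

bf d5 fa 7e 38 2f 63 78 0a c0 59 35

First, C1 ⊕ C2 = (M1 ⊕ K) ⊕ (M2 ⊕ K) = M1 ⊕ M2, so the key drops out. Then M2 = (M1 ⊕ M2) ⊕ M1 over the first 12 bytes.
byte 0: (f7 XOR 38) XOR 70 = cf XOR 70 = bf
byte 1: (31 XOR 85) XOR 61 = b4 XOR 61 = d5
byte 2: (82 XOR 0b) XOR 73 = 89 XOR 73 = fa
byte 3: (73 XOR 7e) XOR 73 = 0d XOR 73 = 7e
byte 4: (ca XOR 85) XOR 77 = 4f XOR 77 = 38
byte 5: (db XOR 90) XOR 64 = 4b XOR 64 = 2f
byte 6: (a9 XOR ea) XOR 20 = 43 XOR 20 = 63
byte 7: (49 XOR 79) XOR 48 = 30 XOR 48 = 78
byte 8: (1b XOR 45) XOR 54 = 5e XOR 54 = 0a
byte 9: (65 XOR f1) XOR 54 = 94 XOR 54 = c0
byte 10: (5b XOR 52) XOR 50 = 09 XOR 50 = 59
byte 11: (95 XOR 8f) XOR 2f = 1a XOR 2f = 35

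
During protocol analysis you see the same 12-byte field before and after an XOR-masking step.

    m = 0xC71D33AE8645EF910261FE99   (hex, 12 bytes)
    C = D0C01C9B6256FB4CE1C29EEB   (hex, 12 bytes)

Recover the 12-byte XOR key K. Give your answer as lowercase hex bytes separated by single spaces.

17 dd 2f 35 e4 13 14 dd e3 a3 60 72

Since C = m ⊕ K, XORing both sides with m gives K = m ⊕ C.
c7 ^ d0 = 17
1d ^ c0 = dd
33 ^ 1c = 2f
ae ^ 9b = 35
86 ^ 62 = e4
45 ^ 56 = 13
ef ^ fb = 14
91 ^ 4c = dd
02 ^ e1 = e3
61 ^ c2 = a3
fe ^ 9e = 60
99 ^ eb = 72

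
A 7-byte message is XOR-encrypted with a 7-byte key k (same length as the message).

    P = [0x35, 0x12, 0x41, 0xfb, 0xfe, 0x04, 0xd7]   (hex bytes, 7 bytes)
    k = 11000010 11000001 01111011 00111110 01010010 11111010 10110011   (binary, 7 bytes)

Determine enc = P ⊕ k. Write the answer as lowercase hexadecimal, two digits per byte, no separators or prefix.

f7d33ac5acfe64

byte 0: 35 XOR c2 = f7
byte 1: 12 XOR c1 = d3
byte 2: 41 XOR 7b = 3a
byte 3: fb XOR 3e = c5
byte 4: fe XOR 52 = ac
byte 5: 04 XOR fa = fe
byte 6: d7 XOR b3 = 64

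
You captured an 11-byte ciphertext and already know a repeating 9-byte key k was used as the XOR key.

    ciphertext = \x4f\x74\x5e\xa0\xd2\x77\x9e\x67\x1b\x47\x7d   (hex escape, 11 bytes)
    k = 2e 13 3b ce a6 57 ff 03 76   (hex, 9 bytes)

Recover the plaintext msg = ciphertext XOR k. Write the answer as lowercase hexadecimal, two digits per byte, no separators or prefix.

The 9-byte key repeats, so the effective keystream is 2e 13 3b ce a6 57 ff 03 76 2e 13.
byte 0: 01001111 ^ 00101110 = 01100001
byte 1: 01110100 ^ 00010011 = 01100111
byte 2: 01011110 ^ 00111011 = 01100101
byte 3: 10100000 ^ 11001110 = 01101110
byte 4: 11010010 ^ 10100110 = 01110100
byte 5: 01110111 ^ 01010111 = 00100000
byte 6: 10011110 ^ 11111111 = 01100001
byte 7: 01100111 ^ 00000011 = 01100100
byte 8: 00011011 ^ 01110110 = 01101101
byte 9: 01000111 ^ 00101110 = 01101001
byte 10: 01111101 ^ 00010011 = 01101110

6167656e742061646d696e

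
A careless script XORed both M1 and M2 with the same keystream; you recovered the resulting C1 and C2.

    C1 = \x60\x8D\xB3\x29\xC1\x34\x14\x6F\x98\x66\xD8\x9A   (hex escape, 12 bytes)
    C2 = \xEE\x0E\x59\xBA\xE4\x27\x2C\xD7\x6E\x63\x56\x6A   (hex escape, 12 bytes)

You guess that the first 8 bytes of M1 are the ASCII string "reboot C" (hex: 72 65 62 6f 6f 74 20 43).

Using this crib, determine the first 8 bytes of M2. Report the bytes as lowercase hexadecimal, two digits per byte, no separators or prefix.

First, C1 ⊕ C2 = (M1 ⊕ K) ⊕ (M2 ⊕ K) = M1 ⊕ M2, so the key drops out. Then M2 = (M1 ⊕ M2) ⊕ M1 over the first 8 bytes.
byte 0: (60 xor ee) xor 72 = 8e xor 72 = fc
byte 1: (8d xor 0e) xor 65 = 83 xor 65 = e6
byte 2: (b3 xor 59) xor 62 = ea xor 62 = 88
byte 3: (29 xor ba) xor 6f = 93 xor 6f = fc
byte 4: (c1 xor e4) xor 6f = 25 xor 6f = 4a
byte 5: (34 xor 27) xor 74 = 13 xor 74 = 67
byte 6: (14 xor 2c) xor 20 = 38 xor 20 = 18
byte 7: (6f xor d7) xor 43 = b8 xor 43 = fb

fce688fc4a6718fb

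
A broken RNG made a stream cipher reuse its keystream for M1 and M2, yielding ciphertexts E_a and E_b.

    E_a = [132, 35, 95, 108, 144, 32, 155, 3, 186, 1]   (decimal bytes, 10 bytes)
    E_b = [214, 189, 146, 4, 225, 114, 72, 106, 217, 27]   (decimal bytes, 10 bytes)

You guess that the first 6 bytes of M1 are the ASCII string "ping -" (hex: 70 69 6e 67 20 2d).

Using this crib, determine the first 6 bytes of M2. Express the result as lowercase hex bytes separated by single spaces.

First, E_a ⊕ E_b = (M1 ⊕ K) ⊕ (M2 ⊕ K) = M1 ⊕ M2, so the key drops out. Then M2 = (M1 ⊕ M2) ⊕ M1 over the first 6 bytes.
byte 0: (84 XOR d6) XOR 70 = 52 XOR 70 = 22
byte 1: (23 XOR bd) XOR 69 = 9e XOR 69 = f7
byte 2: (5f XOR 92) XOR 6e = cd XOR 6e = a3
byte 3: (6c XOR 04) XOR 67 = 68 XOR 67 = 0f
byte 4: (90 XOR e1) XOR 20 = 71 XOR 20 = 51
byte 5: (20 XOR 72) XOR 2d = 52 XOR 2d = 7f

22 f7 a3 0f 51 7f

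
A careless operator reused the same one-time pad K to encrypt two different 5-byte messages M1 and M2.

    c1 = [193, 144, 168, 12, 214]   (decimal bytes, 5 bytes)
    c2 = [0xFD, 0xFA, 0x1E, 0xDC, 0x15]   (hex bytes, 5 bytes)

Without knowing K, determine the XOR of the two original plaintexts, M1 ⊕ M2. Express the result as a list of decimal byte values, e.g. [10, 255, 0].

c1 ⊕ c2 = (M1 ⊕ K) ⊕ (M2 ⊕ K) = M1 ⊕ M2 — the shared key cancels under XOR.
c1 XOR fd = 3c
90 XOR fa = 6a
a8 XOR 1e = b6
0c XOR dc = d0
d6 XOR 15 = c3

[60, 106, 182, 208, 195]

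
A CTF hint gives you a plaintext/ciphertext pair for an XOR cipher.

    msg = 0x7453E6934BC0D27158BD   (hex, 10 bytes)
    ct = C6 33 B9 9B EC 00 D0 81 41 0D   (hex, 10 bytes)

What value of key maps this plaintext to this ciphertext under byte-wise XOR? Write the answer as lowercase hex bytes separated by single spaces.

b2 60 5f 08 a7 c0 02 f0 19 b0

Since ct = msg ⊕ key, XORing both sides with msg gives key = msg ⊕ ct.
74 ⊕ c6 = b2
53 ⊕ 33 = 60
e6 ⊕ b9 = 5f
93 ⊕ 9b = 08
4b ⊕ ec = a7
c0 ⊕ 00 = c0
d2 ⊕ d0 = 02
71 ⊕ 81 = f0
58 ⊕ 41 = 19
bd ⊕ 0d = b0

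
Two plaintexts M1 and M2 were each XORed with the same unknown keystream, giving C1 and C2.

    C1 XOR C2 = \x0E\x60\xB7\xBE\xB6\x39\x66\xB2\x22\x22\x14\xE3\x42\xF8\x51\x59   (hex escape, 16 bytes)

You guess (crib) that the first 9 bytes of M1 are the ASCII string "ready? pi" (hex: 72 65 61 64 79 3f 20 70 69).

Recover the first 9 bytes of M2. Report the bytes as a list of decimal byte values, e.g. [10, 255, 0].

Since C1 ⊕ C2 = M1 ⊕ M2, XORing with the guessed M1 bytes yields the corresponding M2 bytes: M2 = (C1 ⊕ C2) ⊕ M1.
byte 0:  14 XOR 114 = 124
byte 1:  96 XOR 101 =   5
byte 2: 183 XOR  97 = 214
byte 3: 190 XOR 100 = 218
byte 4: 182 XOR 121 = 207
byte 5:  57 XOR  63 =   6
byte 6: 102 XOR  32 =  70
byte 7: 178 XOR 112 = 194
byte 8:  34 XOR 105 =  75

[124, 5, 214, 218, 207, 6, 70, 194, 75]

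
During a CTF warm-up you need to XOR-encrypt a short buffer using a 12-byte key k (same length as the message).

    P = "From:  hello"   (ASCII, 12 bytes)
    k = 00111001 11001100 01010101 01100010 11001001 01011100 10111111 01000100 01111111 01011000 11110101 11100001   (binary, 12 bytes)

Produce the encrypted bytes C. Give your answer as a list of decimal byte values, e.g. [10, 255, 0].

XOR is its own inverse, so applying the key byte-wise gives the result directly.
byte 0: 01000110 ⊕ 00111001 = 01111111
byte 1: 01110010 ⊕ 11001100 = 10111110
byte 2: 01101111 ⊕ 01010101 = 00111010
byte 3: 01101101 ⊕ 01100010 = 00001111
byte 4: 00111010 ⊕ 11001001 = 11110011
byte 5: 00100000 ⊕ 01011100 = 01111100
byte 6: 00100000 ⊕ 10111111 = 10011111
byte 7: 01101000 ⊕ 01000100 = 00101100
byte 8: 01100101 ⊕ 01111111 = 00011010
byte 9: 01101100 ⊕ 01011000 = 00110100
byte 10: 01101100 ⊕ 11110101 = 10011001
byte 11: 01101111 ⊕ 11100001 = 10001110

[127, 190, 58, 15, 243, 124, 159, 44, 26, 52, 153, 142]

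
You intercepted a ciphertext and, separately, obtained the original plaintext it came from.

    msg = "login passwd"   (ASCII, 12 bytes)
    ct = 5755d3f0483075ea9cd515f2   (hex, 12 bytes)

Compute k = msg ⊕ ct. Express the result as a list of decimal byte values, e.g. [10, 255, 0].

[59, 58, 180, 153, 38, 16, 5, 139, 239, 166, 98, 150]

Since ct = msg ⊕ k, XORing both sides with msg gives k = msg ⊕ ct.
6c ⊕ 57 = 3b
6f ⊕ 55 = 3a
67 ⊕ d3 = b4
69 ⊕ f0 = 99
6e ⊕ 48 = 26
20 ⊕ 30 = 10
70 ⊕ 75 = 05
61 ⊕ ea = 8b
73 ⊕ 9c = ef
73 ⊕ d5 = a6
77 ⊕ 15 = 62
64 ⊕ f2 = 96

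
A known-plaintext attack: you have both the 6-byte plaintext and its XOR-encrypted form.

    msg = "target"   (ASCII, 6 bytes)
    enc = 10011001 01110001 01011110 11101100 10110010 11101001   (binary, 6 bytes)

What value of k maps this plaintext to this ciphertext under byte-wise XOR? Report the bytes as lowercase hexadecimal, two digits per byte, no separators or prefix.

Since enc = msg ⊕ k, XORing both sides with msg gives k = msg ⊕ enc.
74 xor 99 = ed
61 xor 71 = 10
72 xor 5e = 2c
67 xor ec = 8b
65 xor b2 = d7
74 xor e9 = 9d

ed102c8bd79d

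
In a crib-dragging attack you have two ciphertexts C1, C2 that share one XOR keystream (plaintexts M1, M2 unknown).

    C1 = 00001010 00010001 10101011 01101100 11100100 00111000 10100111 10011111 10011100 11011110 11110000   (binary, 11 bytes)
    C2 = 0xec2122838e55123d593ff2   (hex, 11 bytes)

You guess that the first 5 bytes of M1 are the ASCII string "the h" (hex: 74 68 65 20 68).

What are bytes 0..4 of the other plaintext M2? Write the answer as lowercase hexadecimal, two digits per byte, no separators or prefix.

9258eccf02

First, C1 ⊕ C2 = (M1 ⊕ K) ⊕ (M2 ⊕ K) = M1 ⊕ M2, so the key drops out. Then M2 = (M1 ⊕ M2) ⊕ M1 over the first 5 bytes.
byte 0: (0a XOR ec) XOR 74 = e6 XOR 74 = 92
byte 1: (11 XOR 21) XOR 68 = 30 XOR 68 = 58
byte 2: (ab XOR 22) XOR 65 = 89 XOR 65 = ec
byte 3: (6c XOR 83) XOR 20 = ef XOR 20 = cf
byte 4: (e4 XOR 8e) XOR 68 = 6a XOR 68 = 02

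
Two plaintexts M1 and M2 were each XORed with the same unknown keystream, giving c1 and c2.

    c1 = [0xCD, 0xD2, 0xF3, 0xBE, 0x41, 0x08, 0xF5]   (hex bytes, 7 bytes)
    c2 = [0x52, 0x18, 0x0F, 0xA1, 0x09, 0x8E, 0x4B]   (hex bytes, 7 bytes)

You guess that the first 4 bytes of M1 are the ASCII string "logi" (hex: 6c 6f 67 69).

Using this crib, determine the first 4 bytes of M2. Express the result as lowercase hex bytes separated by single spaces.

First, c1 ⊕ c2 = (M1 ⊕ K) ⊕ (M2 ⊕ K) = M1 ⊕ M2, so the key drops out. Then M2 = (M1 ⊕ M2) ⊕ M1 over the first 4 bytes.
byte 0: (cd XOR 52) XOR 6c = 9f XOR 6c = f3
byte 1: (d2 XOR 18) XOR 6f = ca XOR 6f = a5
byte 2: (f3 XOR 0f) XOR 67 = fc XOR 67 = 9b
byte 3: (be XOR a1) XOR 69 = 1f XOR 69 = 76

f3 a5 9b 76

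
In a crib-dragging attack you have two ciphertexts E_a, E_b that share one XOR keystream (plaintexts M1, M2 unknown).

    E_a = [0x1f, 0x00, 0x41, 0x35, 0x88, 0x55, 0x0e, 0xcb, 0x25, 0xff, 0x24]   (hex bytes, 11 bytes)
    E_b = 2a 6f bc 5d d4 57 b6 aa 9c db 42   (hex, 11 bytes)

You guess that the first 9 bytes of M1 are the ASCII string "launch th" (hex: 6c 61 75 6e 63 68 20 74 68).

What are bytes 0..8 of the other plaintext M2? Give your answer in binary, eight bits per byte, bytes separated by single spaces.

01011001 00001110 10001000 00000110 00111111 01101010 10011000 00010101 11010001

First, E_a ⊕ E_b = (M1 ⊕ K) ⊕ (M2 ⊕ K) = M1 ⊕ M2, so the key drops out. Then M2 = (M1 ⊕ M2) ⊕ M1 over the first 9 bytes.
byte 0: (1f ^ 2a) ^ 6c = 35 ^ 6c = 59
byte 1: (00 ^ 6f) ^ 61 = 6f ^ 61 = 0e
byte 2: (41 ^ bc) ^ 75 = fd ^ 75 = 88
byte 3: (35 ^ 5d) ^ 6e = 68 ^ 6e = 06
byte 4: (88 ^ d4) ^ 63 = 5c ^ 63 = 3f
byte 5: (55 ^ 57) ^ 68 = 02 ^ 68 = 6a
byte 6: (0e ^ b6) ^ 20 = b8 ^ 20 = 98
byte 7: (cb ^ aa) ^ 74 = 61 ^ 74 = 15
byte 8: (25 ^ 9c) ^ 68 = b9 ^ 68 = d1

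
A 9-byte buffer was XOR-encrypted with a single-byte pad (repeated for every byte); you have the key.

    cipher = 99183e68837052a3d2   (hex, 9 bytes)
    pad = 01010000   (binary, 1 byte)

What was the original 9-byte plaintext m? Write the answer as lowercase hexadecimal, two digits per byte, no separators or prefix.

c9486e38d32002f382

The 1-byte key repeats, so the effective keystream is 50 50 50 50 50 50 50 50 50.
byte 0: 99 ^ 50 = c9
byte 1: 18 ^ 50 = 48
byte 2: 3e ^ 50 = 6e
byte 3: 68 ^ 50 = 38
byte 4: 83 ^ 50 = d3
byte 5: 70 ^ 50 = 20
byte 6: 52 ^ 50 = 02
byte 7: a3 ^ 50 = f3
byte 8: d2 ^ 50 = 82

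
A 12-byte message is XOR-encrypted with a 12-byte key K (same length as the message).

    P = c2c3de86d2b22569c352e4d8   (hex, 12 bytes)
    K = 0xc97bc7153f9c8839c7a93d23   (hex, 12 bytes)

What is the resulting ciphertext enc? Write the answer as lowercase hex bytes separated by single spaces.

byte 0: c2 ⊕ c9 = 0b
byte 1: c3 ⊕ 7b = b8
byte 2: de ⊕ c7 = 19
byte 3: 86 ⊕ 15 = 93
byte 4: d2 ⊕ 3f = ed
byte 5: b2 ⊕ 9c = 2e
byte 6: 25 ⊕ 88 = ad
byte 7: 69 ⊕ 39 = 50
byte 8: c3 ⊕ c7 = 04
byte 9: 52 ⊕ a9 = fb
byte 10: e4 ⊕ 3d = d9
byte 11: d8 ⊕ 23 = fb

0b b8 19 93 ed 2e ad 50 04 fb d9 fb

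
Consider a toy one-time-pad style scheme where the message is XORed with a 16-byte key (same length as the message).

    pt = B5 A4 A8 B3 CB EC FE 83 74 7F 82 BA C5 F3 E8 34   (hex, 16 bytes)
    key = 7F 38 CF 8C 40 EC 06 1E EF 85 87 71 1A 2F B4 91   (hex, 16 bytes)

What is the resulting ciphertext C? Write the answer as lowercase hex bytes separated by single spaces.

ca 9c 67 3f 8b 00 f8 9d 9b fa 05 cb df dc 5c a5

XOR is its own inverse, so applying the key byte-wise gives the result directly.
b5 XOR 7f = ca
a4 XOR 38 = 9c
a8 XOR cf = 67
b3 XOR 8c = 3f
cb XOR 40 = 8b
ec XOR ec = 00
fe XOR 06 = f8
83 XOR 1e = 9d
74 XOR ef = 9b
7f XOR 85 = fa
82 XOR 87 = 05
ba XOR 71 = cb
c5 XOR 1a = df
f3 XOR 2f = dc
e8 XOR b4 = 5c
34 XOR 91 = a5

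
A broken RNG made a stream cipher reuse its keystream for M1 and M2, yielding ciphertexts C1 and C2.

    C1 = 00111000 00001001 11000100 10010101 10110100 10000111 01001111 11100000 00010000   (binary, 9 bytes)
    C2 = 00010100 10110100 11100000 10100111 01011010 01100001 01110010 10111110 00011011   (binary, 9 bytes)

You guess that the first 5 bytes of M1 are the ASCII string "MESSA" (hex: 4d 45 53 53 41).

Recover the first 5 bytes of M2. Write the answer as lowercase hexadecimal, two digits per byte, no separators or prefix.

First, C1 ⊕ C2 = (M1 ⊕ K) ⊕ (M2 ⊕ K) = M1 ⊕ M2, so the key drops out. Then M2 = (M1 ⊕ M2) ⊕ M1 over the first 5 bytes.
byte 0: (38 XOR 14) XOR 4d = 2c XOR 4d = 61
byte 1: (09 XOR b4) XOR 45 = bd XOR 45 = f8
byte 2: (c4 XOR e0) XOR 53 = 24 XOR 53 = 77
byte 3: (95 XOR a7) XOR 53 = 32 XOR 53 = 61
byte 4: (b4 XOR 5a) XOR 41 = ee XOR 41 = af

61f87761af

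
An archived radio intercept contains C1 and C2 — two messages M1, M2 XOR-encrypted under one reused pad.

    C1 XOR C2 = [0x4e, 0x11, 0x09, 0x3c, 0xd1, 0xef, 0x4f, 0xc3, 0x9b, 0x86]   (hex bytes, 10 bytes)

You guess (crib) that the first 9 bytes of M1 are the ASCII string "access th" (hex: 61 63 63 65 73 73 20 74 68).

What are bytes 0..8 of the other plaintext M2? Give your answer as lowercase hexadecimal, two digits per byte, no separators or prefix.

2f726a59a29c6fb7f3

Since C1 ⊕ C2 = M1 ⊕ M2, XORing with the guessed M1 bytes yields the corresponding M2 bytes: M2 = (C1 ⊕ C2) ⊕ M1.
byte 0: 4e ^ 61 = 2f
byte 1: 11 ^ 63 = 72
byte 2: 09 ^ 63 = 6a
byte 3: 3c ^ 65 = 59
byte 4: d1 ^ 73 = a2
byte 5: ef ^ 73 = 9c
byte 6: 4f ^ 20 = 6f
byte 7: c3 ^ 74 = b7
byte 8: 9b ^ 68 = f3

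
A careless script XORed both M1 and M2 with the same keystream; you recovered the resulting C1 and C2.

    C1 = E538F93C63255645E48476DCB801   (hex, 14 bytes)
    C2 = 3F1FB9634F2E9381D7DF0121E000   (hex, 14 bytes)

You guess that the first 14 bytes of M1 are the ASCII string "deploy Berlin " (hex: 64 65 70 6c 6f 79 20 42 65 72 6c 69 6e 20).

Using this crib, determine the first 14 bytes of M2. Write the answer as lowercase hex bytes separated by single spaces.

be 42 30 33 43 72 e5 86 56 29 1b 94 36 21

First, C1 ⊕ C2 = (M1 ⊕ K) ⊕ (M2 ⊕ K) = M1 ⊕ M2, so the key drops out. Then M2 = (M1 ⊕ M2) ⊕ M1 over the first 14 bytes.
byte 0: (e5 XOR 3f) XOR 64 = da XOR 64 = be
byte 1: (38 XOR 1f) XOR 65 = 27 XOR 65 = 42
byte 2: (f9 XOR b9) XOR 70 = 40 XOR 70 = 30
byte 3: (3c XOR 63) XOR 6c = 5f XOR 6c = 33
byte 4: (63 XOR 4f) XOR 6f = 2c XOR 6f = 43
byte 5: (25 XOR 2e) XOR 79 = 0b XOR 79 = 72
byte 6: (56 XOR 93) XOR 20 = c5 XOR 20 = e5
byte 7: (45 XOR 81) XOR 42 = c4 XOR 42 = 86
byte 8: (e4 XOR d7) XOR 65 = 33 XOR 65 = 56
byte 9: (84 XOR df) XOR 72 = 5b XOR 72 = 29
byte 10: (76 XOR 01) XOR 6c = 77 XOR 6c = 1b
byte 11: (dc XOR 21) XOR 69 = fd XOR 69 = 94
byte 12: (b8 XOR e0) XOR 6e = 58 XOR 6e = 36
byte 13: (01 XOR 00) XOR 20 = 01 XOR 20 = 21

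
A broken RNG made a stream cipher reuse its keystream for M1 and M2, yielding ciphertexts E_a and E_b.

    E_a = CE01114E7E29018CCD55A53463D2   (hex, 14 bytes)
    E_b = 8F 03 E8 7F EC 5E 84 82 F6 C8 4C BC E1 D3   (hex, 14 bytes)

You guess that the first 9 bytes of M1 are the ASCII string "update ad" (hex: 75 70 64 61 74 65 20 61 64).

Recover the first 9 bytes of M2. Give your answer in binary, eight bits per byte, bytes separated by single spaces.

First, E_a ⊕ E_b = (M1 ⊕ K) ⊕ (M2 ⊕ K) = M1 ⊕ M2, so the key drops out. Then M2 = (M1 ⊕ M2) ⊕ M1 over the first 9 bytes.
byte 0: (ce ^ 8f) ^ 75 = 41 ^ 75 = 34
byte 1: (01 ^ 03) ^ 70 = 02 ^ 70 = 72
byte 2: (11 ^ e8) ^ 64 = f9 ^ 64 = 9d
byte 3: (4e ^ 7f) ^ 61 = 31 ^ 61 = 50
byte 4: (7e ^ ec) ^ 74 = 92 ^ 74 = e6
byte 5: (29 ^ 5e) ^ 65 = 77 ^ 65 = 12
byte 6: (01 ^ 84) ^ 20 = 85 ^ 20 = a5
byte 7: (8c ^ 82) ^ 61 = 0e ^ 61 = 6f
byte 8: (cd ^ f6) ^ 64 = 3b ^ 64 = 5f

00110100 01110010 10011101 01010000 11100110 00010010 10100101 01101111 01011111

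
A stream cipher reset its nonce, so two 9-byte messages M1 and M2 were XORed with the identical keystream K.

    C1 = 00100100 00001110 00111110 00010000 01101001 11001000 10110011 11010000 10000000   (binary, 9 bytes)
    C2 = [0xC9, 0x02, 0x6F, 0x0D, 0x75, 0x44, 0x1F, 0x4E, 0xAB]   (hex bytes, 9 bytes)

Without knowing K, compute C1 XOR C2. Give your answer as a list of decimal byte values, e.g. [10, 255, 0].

C1 ⊕ C2 = (M1 ⊕ K) ⊕ (M2 ⊕ K) = M1 ⊕ M2 — the shared key cancels under XOR.
24 ⊕ c9 = ed
0e ⊕ 02 = 0c
3e ⊕ 6f = 51
10 ⊕ 0d = 1d
69 ⊕ 75 = 1c
c8 ⊕ 44 = 8c
b3 ⊕ 1f = ac
d0 ⊕ 4e = 9e
80 ⊕ ab = 2b

[237, 12, 81, 29, 28, 140, 172, 158, 43]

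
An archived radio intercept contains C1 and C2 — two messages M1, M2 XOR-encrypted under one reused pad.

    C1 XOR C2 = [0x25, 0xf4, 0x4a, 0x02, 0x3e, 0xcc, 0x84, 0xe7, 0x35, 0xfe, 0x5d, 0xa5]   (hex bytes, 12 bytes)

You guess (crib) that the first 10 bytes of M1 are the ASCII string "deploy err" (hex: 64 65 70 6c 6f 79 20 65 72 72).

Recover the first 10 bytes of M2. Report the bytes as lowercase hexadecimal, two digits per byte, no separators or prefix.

Since C1 ⊕ C2 = M1 ⊕ M2, XORing with the guessed M1 bytes yields the corresponding M2 bytes: M2 = (C1 ⊕ C2) ⊕ M1.
byte 0: 25 ^ 64 = 41
byte 1: f4 ^ 65 = 91
byte 2: 4a ^ 70 = 3a
byte 3: 02 ^ 6c = 6e
byte 4: 3e ^ 6f = 51
byte 5: cc ^ 79 = b5
byte 6: 84 ^ 20 = a4
byte 7: e7 ^ 65 = 82
byte 8: 35 ^ 72 = 47
byte 9: fe ^ 72 = 8c

41913a6e51b5a482478c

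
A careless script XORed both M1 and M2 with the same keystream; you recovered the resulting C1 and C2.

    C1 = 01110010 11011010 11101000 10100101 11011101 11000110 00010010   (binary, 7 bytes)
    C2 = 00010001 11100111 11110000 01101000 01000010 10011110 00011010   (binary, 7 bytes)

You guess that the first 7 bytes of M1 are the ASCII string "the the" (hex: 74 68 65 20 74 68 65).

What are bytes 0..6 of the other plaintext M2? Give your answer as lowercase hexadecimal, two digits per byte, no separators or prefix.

First, C1 ⊕ C2 = (M1 ⊕ K) ⊕ (M2 ⊕ K) = M1 ⊕ M2, so the key drops out. Then M2 = (M1 ⊕ M2) ⊕ M1 over the first 7 bytes.
byte 0: (72 xor 11) xor 74 = 63 xor 74 = 17
byte 1: (da xor e7) xor 68 = 3d xor 68 = 55
byte 2: (e8 xor f0) xor 65 = 18 xor 65 = 7d
byte 3: (a5 xor 68) xor 20 = cd xor 20 = ed
byte 4: (dd xor 42) xor 74 = 9f xor 74 = eb
byte 5: (c6 xor 9e) xor 68 = 58 xor 68 = 30
byte 6: (12 xor 1a) xor 65 = 08 xor 65 = 6d

17557dedeb306d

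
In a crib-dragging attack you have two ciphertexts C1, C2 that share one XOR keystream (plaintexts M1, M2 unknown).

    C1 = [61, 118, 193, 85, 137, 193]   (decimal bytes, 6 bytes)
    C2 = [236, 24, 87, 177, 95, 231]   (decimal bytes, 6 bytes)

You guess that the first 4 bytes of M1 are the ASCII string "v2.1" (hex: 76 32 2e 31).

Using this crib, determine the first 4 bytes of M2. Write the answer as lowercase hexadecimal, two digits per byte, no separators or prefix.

a75cb8d5

First, C1 ⊕ C2 = (M1 ⊕ K) ⊕ (M2 ⊕ K) = M1 ⊕ M2, so the key drops out. Then M2 = (M1 ⊕ M2) ⊕ M1 over the first 4 bytes.
byte 0: (3d XOR ec) XOR 76 = d1 XOR 76 = a7
byte 1: (76 XOR 18) XOR 32 = 6e XOR 32 = 5c
byte 2: (c1 XOR 57) XOR 2e = 96 XOR 2e = b8
byte 3: (55 XOR b1) XOR 31 = e4 XOR 31 = d5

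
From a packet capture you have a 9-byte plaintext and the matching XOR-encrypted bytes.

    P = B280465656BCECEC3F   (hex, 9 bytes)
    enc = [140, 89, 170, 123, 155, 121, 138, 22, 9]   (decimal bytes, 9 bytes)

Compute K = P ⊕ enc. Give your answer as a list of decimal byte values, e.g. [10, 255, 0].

[62, 217, 236, 45, 205, 197, 102, 250, 54]

Since enc = P ⊕ K, XORing both sides with P gives K = P ⊕ enc.
byte 0: b2 xor 8c = 3e
byte 1: 80 xor 59 = d9
byte 2: 46 xor aa = ec
byte 3: 56 xor 7b = 2d
byte 4: 56 xor 9b = cd
byte 5: bc xor 79 = c5
byte 6: ec xor 8a = 66
byte 7: ec xor 16 = fa
byte 8: 3f xor 09 = 36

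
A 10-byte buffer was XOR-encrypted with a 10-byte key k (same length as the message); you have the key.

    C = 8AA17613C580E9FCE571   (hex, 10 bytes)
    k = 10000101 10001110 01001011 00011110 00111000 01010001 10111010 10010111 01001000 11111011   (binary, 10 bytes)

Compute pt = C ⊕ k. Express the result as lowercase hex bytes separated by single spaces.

0f 2f 3d 0d fd d1 53 6b ad 8a

XOR is its own inverse, so applying the key byte-wise gives the result directly.
8a ^ 85 = 0f
a1 ^ 8e = 2f
76 ^ 4b = 3d
13 ^ 1e = 0d
c5 ^ 38 = fd
80 ^ 51 = d1
e9 ^ ba = 53
fc ^ 97 = 6b
e5 ^ 48 = ad
71 ^ fb = 8a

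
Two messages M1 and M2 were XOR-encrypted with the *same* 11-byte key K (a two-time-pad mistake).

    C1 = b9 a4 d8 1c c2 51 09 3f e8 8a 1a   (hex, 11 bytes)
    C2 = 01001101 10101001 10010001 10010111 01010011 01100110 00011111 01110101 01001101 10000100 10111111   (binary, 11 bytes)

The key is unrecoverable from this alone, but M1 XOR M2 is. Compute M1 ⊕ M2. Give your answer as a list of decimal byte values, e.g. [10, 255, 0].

[244, 13, 73, 139, 145, 55, 22, 74, 165, 14, 165]

C1 ⊕ C2 = (M1 ⊕ K) ⊕ (M2 ⊕ K) = M1 ⊕ M2 — the shared key cancels under XOR.
b9 xor 4d = f4
a4 xor a9 = 0d
d8 xor 91 = 49
1c xor 97 = 8b
c2 xor 53 = 91
51 xor 66 = 37
09 xor 1f = 16
3f xor 75 = 4a
e8 xor 4d = a5
8a xor 84 = 0e
1a xor bf = a5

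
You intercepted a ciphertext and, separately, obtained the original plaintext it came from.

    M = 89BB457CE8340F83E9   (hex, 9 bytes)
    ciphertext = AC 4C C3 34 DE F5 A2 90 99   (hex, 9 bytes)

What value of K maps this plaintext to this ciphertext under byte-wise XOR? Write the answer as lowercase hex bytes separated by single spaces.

25 f7 86 48 36 c1 ad 13 70

Since ciphertext = M ⊕ K, XORing both sides with M gives K = M ⊕ ciphertext.
137 ⊕ 172 =  37
187 ⊕  76 = 247
 69 ⊕ 195 = 134
124 ⊕  52 =  72
232 ⊕ 222 =  54
 52 ⊕ 245 = 193
 15 ⊕ 162 = 173
131 ⊕ 144 =  19
233 ⊕ 153 = 112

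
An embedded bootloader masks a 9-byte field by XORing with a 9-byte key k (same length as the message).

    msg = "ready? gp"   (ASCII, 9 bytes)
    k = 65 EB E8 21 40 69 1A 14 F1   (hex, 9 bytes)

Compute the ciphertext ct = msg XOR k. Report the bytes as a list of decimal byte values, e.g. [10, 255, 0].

[23, 142, 137, 69, 57, 86, 58, 115, 129]

01110010 ^ 01100101 = 00010111
01100101 ^ 11101011 = 10001110
01100001 ^ 11101000 = 10001001
01100100 ^ 00100001 = 01000101
01111001 ^ 01000000 = 00111001
00111111 ^ 01101001 = 01010110
00100000 ^ 00011010 = 00111010
01100111 ^ 00010100 = 01110011
01110000 ^ 11110001 = 10000001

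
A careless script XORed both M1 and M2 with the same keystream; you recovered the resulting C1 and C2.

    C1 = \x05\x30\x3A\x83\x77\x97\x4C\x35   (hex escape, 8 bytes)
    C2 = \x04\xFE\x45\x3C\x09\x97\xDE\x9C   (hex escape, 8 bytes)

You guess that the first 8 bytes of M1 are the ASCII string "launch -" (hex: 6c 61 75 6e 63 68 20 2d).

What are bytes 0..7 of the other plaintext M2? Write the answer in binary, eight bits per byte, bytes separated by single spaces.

01101101 10101111 00001010 11010001 00011101 01101000 10110010 10000100

First, C1 ⊕ C2 = (M1 ⊕ K) ⊕ (M2 ⊕ K) = M1 ⊕ M2, so the key drops out. Then M2 = (M1 ⊕ M2) ⊕ M1 over the first 8 bytes.
byte 0: (05 xor 04) xor 6c = 01 xor 6c = 6d
byte 1: (30 xor fe) xor 61 = ce xor 61 = af
byte 2: (3a xor 45) xor 75 = 7f xor 75 = 0a
byte 3: (83 xor 3c) xor 6e = bf xor 6e = d1
byte 4: (77 xor 09) xor 63 = 7e xor 63 = 1d
byte 5: (97 xor 97) xor 68 = 00 xor 68 = 68
byte 6: (4c xor de) xor 20 = 92 xor 20 = b2
byte 7: (35 xor 9c) xor 2d = a9 xor 2d = 84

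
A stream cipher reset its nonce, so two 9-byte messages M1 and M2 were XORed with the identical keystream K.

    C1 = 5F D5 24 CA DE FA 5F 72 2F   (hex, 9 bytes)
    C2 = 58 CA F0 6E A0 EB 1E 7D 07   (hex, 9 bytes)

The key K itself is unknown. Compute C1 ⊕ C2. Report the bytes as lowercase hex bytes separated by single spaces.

07 1f d4 a4 7e 11 41 0f 28

C1 ⊕ C2 = (M1 ⊕ K) ⊕ (M2 ⊕ K) = M1 ⊕ M2 — the shared key cancels under XOR.
5f ^ 58 = 07
d5 ^ ca = 1f
24 ^ f0 = d4
ca ^ 6e = a4
de ^ a0 = 7e
fa ^ eb = 11
5f ^ 1e = 41
72 ^ 7d = 0f
2f ^ 07 = 28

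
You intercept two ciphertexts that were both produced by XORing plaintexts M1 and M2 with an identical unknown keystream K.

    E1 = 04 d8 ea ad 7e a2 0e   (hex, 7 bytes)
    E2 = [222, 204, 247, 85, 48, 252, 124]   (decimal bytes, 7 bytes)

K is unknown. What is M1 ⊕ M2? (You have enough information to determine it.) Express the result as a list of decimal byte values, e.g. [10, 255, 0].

[218, 20, 29, 248, 78, 94, 114]

E1 ⊕ E2 = (M1 ⊕ K) ⊕ (M2 ⊕ K) = M1 ⊕ M2 — the shared key cancels under XOR.
04 xor de = da
d8 xor cc = 14
ea xor f7 = 1d
ad xor 55 = f8
7e xor 30 = 4e
a2 xor fc = 5e
0e xor 7c = 72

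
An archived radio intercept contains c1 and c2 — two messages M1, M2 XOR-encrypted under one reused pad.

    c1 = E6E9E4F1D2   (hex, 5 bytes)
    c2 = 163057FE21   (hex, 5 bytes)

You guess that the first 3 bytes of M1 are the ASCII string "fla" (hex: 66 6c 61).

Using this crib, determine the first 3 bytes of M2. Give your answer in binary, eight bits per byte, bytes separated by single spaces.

First, c1 ⊕ c2 = (M1 ⊕ K) ⊕ (M2 ⊕ K) = M1 ⊕ M2, so the key drops out. Then M2 = (M1 ⊕ M2) ⊕ M1 over the first 3 bytes.
byte 0: (e6 ⊕ 16) ⊕ 66 = f0 ⊕ 66 = 96
byte 1: (e9 ⊕ 30) ⊕ 6c = d9 ⊕ 6c = b5
byte 2: (e4 ⊕ 57) ⊕ 61 = b3 ⊕ 61 = d2

10010110 10110101 11010010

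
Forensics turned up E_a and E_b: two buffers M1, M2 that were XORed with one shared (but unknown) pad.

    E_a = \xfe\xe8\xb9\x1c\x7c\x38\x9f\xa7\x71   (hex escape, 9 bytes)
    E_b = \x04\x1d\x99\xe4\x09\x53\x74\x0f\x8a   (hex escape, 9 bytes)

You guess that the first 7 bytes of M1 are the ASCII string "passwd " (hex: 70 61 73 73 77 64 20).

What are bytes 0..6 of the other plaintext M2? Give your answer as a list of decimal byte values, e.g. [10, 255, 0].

[138, 148, 83, 139, 2, 15, 203]

First, E_a ⊕ E_b = (M1 ⊕ K) ⊕ (M2 ⊕ K) = M1 ⊕ M2, so the key drops out. Then M2 = (M1 ⊕ M2) ⊕ M1 over the first 7 bytes.
byte 0: (fe ⊕ 04) ⊕ 70 = fa ⊕ 70 = 8a
byte 1: (e8 ⊕ 1d) ⊕ 61 = f5 ⊕ 61 = 94
byte 2: (b9 ⊕ 99) ⊕ 73 = 20 ⊕ 73 = 53
byte 3: (1c ⊕ e4) ⊕ 73 = f8 ⊕ 73 = 8b
byte 4: (7c ⊕ 09) ⊕ 77 = 75 ⊕ 77 = 02
byte 5: (38 ⊕ 53) ⊕ 64 = 6b ⊕ 64 = 0f
byte 6: (9f ⊕ 74) ⊕ 20 = eb ⊕ 20 = cb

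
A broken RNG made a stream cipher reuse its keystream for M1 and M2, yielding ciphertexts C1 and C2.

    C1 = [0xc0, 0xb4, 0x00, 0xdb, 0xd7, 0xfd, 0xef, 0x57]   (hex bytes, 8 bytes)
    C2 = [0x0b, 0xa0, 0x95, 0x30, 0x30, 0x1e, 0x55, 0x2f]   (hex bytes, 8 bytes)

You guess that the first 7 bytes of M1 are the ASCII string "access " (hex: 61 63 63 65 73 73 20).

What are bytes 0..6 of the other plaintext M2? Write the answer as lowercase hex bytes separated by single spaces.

aa 77 f6 8e 94 90 9a

First, C1 ⊕ C2 = (M1 ⊕ K) ⊕ (M2 ⊕ K) = M1 ⊕ M2, so the key drops out. Then M2 = (M1 ⊕ M2) ⊕ M1 over the first 7 bytes.
byte 0: (c0 ^ 0b) ^ 61 = cb ^ 61 = aa
byte 1: (b4 ^ a0) ^ 63 = 14 ^ 63 = 77
byte 2: (00 ^ 95) ^ 63 = 95 ^ 63 = f6
byte 3: (db ^ 30) ^ 65 = eb ^ 65 = 8e
byte 4: (d7 ^ 30) ^ 73 = e7 ^ 73 = 94
byte 5: (fd ^ 1e) ^ 73 = e3 ^ 73 = 90
byte 6: (ef ^ 55) ^ 20 = ba ^ 20 = 9a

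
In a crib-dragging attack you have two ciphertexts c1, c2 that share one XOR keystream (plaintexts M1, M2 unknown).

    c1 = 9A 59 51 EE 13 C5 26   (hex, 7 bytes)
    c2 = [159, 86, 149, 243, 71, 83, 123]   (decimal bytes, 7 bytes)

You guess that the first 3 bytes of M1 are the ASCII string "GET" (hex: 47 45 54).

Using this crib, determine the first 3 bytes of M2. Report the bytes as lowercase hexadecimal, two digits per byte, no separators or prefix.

424a90

First, c1 ⊕ c2 = (M1 ⊕ K) ⊕ (M2 ⊕ K) = M1 ⊕ M2, so the key drops out. Then M2 = (M1 ⊕ M2) ⊕ M1 over the first 3 bytes.
byte 0: (9a xor 9f) xor 47 = 05 xor 47 = 42
byte 1: (59 xor 56) xor 45 = 0f xor 45 = 4a
byte 2: (51 xor 95) xor 54 = c4 xor 54 = 90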